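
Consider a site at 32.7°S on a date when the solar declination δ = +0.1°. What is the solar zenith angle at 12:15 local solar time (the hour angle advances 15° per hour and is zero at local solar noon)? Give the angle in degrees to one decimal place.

Hour angle H = 15° × (12.25 − 12) = 3.75°.
cos θ_z = sin(-32.7°) sin(0.1°) + cos(-32.7°) cos(0.1°) cos(3.75°) = -0.0009 + 0.8397 = 0.8388.
θ_z = arccos(0.8388) = 32.99°.

33.0°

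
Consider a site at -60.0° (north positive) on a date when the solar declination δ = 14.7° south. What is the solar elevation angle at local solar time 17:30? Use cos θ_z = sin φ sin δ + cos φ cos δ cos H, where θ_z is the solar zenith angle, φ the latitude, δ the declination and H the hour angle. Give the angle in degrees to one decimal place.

16.4°

Hour angle H = 15° × (17.5 − 12) = 82.50°.
cos θ_z = sin φ sin δ + cos φ cos δ cos H = (-0.8660)(-0.2538) + (0.5000)(0.9673)(0.1305) = 0.2829.
θ_z = arccos(0.2829) = 73.57°, so the elevation is 90° − 73.57° = 16.43°.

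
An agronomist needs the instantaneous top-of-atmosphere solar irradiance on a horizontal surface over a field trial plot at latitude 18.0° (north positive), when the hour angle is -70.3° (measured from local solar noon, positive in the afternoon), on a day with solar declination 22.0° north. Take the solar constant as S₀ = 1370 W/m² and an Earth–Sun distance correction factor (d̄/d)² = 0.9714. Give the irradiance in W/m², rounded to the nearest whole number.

cos θ_z = sin(18.0°) sin(22.0°) + cos(18.0°) cos(22.0°) cos(-70.30°) = 0.1158 + 0.2973 = 0.4131.
Top-of-atmosphere irradiance = S₀ (d̄/d)² cos θ_z = 1370 × 0.9714 × 0.4131 = 549.76 W/m².

550 W/m²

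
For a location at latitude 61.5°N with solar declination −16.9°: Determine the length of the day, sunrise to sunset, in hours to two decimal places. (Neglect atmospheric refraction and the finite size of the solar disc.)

cos H_s = −tan(61.5°) · tan(-16.9°) = 0.5596, so H_s = arccos(0.5596) = 55.97°.
Day length = 2 H_s / 15° h⁻¹ = 111.94° / 15 = 7.463 h.

7.46 hours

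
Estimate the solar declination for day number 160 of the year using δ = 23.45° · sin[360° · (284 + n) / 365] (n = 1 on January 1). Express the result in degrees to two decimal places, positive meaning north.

360 × (284 + 160) / 365 = 437.918°; sin(437.918°) = 0.9778.
δ = 23.45 × 0.9778 = 22.929° ≈ +22.93°.

+22.93°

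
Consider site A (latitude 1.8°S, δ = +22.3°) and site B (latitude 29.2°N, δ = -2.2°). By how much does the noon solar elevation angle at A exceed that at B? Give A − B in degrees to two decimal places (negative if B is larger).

A: 90° − |-1.8 − (22.3)| = 65.90°.
B: 90° − |29.2 − (-2.2)| = 58.60°.
A − B = 65.90 − 58.60 = 7.30°.

+7.30°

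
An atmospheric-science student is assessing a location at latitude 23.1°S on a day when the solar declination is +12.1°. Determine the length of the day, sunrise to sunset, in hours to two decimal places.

11.30 hours

cos H_s = −tan(-23.1°) · tan(12.1°) = 0.0914, so H_s = arccos(0.0914) = 84.76°.
Day length = 2 H_s / 15° h⁻¹ = 169.52° / 15 = 11.301 h.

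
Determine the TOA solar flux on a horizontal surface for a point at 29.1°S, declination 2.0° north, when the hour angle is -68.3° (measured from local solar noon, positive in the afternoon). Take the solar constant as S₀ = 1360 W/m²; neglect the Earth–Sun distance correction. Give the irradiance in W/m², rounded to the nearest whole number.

416 W/m²

With φ = -29.1°, δ = 2.0°, H = -68.30°: sin φ sin δ = -0.0170, cos φ cos δ cos H = 0.3229, so cos θ_z = 0.3059.
Top-of-atmosphere irradiance = S₀ cos θ_z = 1360 × 0.3059 = 416.02 W/m².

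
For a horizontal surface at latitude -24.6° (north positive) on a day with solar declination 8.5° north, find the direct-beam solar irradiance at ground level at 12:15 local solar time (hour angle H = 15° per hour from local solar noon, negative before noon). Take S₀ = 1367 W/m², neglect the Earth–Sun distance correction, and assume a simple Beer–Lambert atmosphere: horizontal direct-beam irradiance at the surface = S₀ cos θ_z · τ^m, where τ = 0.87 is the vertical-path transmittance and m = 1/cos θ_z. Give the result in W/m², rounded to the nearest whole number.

967 W/m²

Hour angle H = 15° × (12.25 − 12) = 3.75°.
cos θ_z = sin(-24.6°) sin(8.5°) + cos(-24.6°) cos(8.5°) cos(3.75°) = -0.0615 + 0.8973 = 0.8358.
Air mass m = 1/cos θ_z = 1/0.8358 = 1.196; τ^m = 0.87^1.196 = 0.8466.
Surface direct beam = 1367 × 0.8358 × 0.8466 = 967.27 W/m².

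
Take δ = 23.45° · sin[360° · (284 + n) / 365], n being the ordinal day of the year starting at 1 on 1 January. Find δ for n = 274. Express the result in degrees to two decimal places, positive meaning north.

360 × (284 + 274) / 365 = 550.356°; sin(550.356°) = -0.1798.
δ = 23.45 × -0.1798 = -4.216° ≈ -4.22°.

-4.22°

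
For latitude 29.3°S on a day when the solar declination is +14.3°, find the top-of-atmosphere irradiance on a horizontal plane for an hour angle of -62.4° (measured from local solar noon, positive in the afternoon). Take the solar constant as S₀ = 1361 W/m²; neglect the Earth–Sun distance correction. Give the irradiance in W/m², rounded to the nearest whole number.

cos θ_z = sin(-29.3°) sin(14.3°) + cos(-29.3°) cos(14.3°) cos(-62.40°) = -0.1209 + 0.3915 = 0.2706.
Top-of-atmosphere irradiance = S₀ cos θ_z = 1361 × 0.2706 = 368.29 W/m².

368 W/m²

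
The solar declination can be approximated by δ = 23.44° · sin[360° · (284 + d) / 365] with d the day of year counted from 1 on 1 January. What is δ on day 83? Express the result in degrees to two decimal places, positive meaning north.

+0.81°

360 × (284 + 83) / 365 = 361.973°; sin(361.973°) = 0.0344.
δ = 23.44 × 0.0344 = 0.806° ≈ +0.81°.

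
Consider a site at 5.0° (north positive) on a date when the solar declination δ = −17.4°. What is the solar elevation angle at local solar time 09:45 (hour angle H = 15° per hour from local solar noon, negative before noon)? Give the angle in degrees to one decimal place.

49.8°

Hour angle H = 15° × (9.75 − 12) = -33.75°.
With φ = 5.0°, δ = -17.4°, H = -33.75°: sin φ sin δ = -0.0261, cos φ cos δ cos H = 0.7904, so cos θ_z = 0.7643.
θ_z = arccos(0.7643) = 40.16°, so the elevation is 90° − 40.16° = 49.84°.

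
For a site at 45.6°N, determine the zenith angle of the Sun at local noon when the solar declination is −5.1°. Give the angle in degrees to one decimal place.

At local solar noon the hour angle is zero, so the zenith angle is |φ − δ| = |45.6° − (-5.1°)| = 50.7°.

50.7°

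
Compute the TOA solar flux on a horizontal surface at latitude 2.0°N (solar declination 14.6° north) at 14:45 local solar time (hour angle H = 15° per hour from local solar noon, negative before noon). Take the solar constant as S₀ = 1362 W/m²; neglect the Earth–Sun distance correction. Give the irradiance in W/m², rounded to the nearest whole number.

1002 W/m²

Hour angle H = 15° × (14.75 − 12) = 41.25°.
cos θ_z = sin(2.0°) sin(14.6°) + cos(2.0°) cos(14.6°) cos(41.25°) = 0.0088 + 0.7271 = 0.7359.
Top-of-atmosphere irradiance = S₀ cos θ_z = 1362 × 0.7359 = 1002.30 W/m².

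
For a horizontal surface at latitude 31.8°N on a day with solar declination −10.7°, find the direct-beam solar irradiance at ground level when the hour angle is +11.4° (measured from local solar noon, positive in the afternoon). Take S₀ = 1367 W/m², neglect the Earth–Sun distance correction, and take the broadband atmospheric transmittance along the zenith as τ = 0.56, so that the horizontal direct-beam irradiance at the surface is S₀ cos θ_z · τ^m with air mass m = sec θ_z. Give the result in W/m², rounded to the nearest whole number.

With φ = 31.8°, δ = -10.7°, H = 11.40°: sin φ sin δ = -0.0978, cos φ cos δ cos H = 0.8186, so cos θ_z = 0.7208.
Air mass m = 1/cos θ_z = 1/0.7208 = 1.387; τ^m = 0.56^1.387 = 0.4474.
Surface direct beam = 1367 × 0.7208 × 0.4474 = 440.84 W/m².

441 W/m²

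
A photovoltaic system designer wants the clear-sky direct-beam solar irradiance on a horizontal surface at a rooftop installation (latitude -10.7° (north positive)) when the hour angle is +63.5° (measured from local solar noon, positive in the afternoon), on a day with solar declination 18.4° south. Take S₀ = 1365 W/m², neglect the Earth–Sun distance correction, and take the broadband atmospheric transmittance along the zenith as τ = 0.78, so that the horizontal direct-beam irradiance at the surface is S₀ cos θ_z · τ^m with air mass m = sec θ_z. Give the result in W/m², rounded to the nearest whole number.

384 W/m²

cos θ_z = sin(-10.7°) sin(-18.4°) + cos(-10.7°) cos(-18.4°) cos(63.50°) = 0.0586 + 0.4160 = 0.4746.
Air mass m = 1/cos θ_z = 1/0.4746 = 2.107; τ^m = 0.78^2.107 = 0.5924.
Surface direct beam = 1365 × 0.4746 × 0.5924 = 383.77 W/m².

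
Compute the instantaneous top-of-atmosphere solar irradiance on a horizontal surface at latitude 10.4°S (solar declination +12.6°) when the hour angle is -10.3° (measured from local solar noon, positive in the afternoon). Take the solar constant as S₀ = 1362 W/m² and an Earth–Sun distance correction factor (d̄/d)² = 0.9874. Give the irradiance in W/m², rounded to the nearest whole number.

cos θ_z = sin φ sin δ + cos φ cos δ cos H = (-0.1805)(0.2181) + (0.9836)(0.9759)(0.9839) = 0.9051.
Top-of-atmosphere irradiance = S₀ (d̄/d)² cos θ_z = 1362 × 0.9874 × 0.9051 = 1217.21 W/m².

1217 W/m²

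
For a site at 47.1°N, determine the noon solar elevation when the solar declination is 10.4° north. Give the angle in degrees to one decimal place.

53.3°

At local solar noon the hour angle is zero, so the elevation is 90° − |φ − δ| = 90° − |47.1° − (10.4°)| = 90° − 36.7° = 53.3°.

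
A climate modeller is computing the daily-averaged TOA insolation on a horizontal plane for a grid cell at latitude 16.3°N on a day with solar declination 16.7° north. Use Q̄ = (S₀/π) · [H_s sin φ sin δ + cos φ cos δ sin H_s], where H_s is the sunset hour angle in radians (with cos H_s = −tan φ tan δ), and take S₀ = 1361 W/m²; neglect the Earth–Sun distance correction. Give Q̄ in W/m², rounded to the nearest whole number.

−tan φ tan δ = −(0.2924)(0.3000) = -0.0877; H_s = arccos(-0.0877) = 95.03°. In radians, H_s = 1.6586.
H_s sin φ sin δ = 1.6586 × 0.2807 × 0.2874 = 0.1338.
cos φ cos δ sin H_s = 0.9598 × 0.9578 × 0.9961 = 0.9157.
Q̄ = (1361/π) × (0.1338 + 0.9157) = 433.22 × 1.0495 = 454.66 W/m².

455 W/m²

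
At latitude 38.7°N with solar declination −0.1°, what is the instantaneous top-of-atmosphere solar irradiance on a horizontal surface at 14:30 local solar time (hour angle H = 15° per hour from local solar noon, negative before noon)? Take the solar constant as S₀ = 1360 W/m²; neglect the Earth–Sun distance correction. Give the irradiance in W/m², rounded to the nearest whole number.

Hour angle H = 15° × (14.5 − 12) = 37.50°.
cos θ_z = sin φ sin δ + cos φ cos δ cos H = (0.6252)(-0.0017) + (0.7804)(1.0000)(0.7934) = 0.6181.
Top-of-atmosphere irradiance = S₀ cos θ_z = 1360 × 0.6181 = 840.62 W/m².

841 W/m²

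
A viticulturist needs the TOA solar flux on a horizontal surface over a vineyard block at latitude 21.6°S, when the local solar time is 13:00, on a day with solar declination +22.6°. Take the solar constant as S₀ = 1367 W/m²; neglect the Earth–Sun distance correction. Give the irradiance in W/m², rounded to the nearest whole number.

Hour angle H = 15° × (13 − 12) = 15.00°.
cos θ_z = sin(-21.6°) sin(22.6°) + cos(-21.6°) cos(22.6°) cos(15.00°) = -0.1415 + 0.8291 = 0.6876.
Top-of-atmosphere irradiance = S₀ cos θ_z = 1367 × 0.6876 = 939.95 W/m².

940 W/m²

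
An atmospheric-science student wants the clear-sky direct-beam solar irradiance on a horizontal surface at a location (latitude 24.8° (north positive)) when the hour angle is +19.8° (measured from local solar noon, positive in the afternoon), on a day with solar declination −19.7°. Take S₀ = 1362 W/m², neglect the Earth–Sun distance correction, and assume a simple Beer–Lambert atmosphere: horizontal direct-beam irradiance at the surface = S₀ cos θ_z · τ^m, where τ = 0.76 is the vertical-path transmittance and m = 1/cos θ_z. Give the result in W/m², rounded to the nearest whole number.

cos θ_z = sin φ sin δ + cos φ cos δ cos H = (0.4195)(-0.3371) + (0.9078)(0.9415)(0.9409) = 0.6628.
Air mass m = 1/cos θ_z = 1/0.6628 = 1.509; τ^m = 0.76^1.509 = 0.6609.
Surface direct beam = 1362 × 0.6628 × 0.6609 = 596.62 W/m².

597 W/m²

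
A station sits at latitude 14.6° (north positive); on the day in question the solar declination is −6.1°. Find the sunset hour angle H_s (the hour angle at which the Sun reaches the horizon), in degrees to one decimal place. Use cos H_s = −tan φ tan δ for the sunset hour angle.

The sunset hour angle satisfies cos H_s = −tan φ tan δ = 0.0278, giving H_s = 88.41°.

88.4°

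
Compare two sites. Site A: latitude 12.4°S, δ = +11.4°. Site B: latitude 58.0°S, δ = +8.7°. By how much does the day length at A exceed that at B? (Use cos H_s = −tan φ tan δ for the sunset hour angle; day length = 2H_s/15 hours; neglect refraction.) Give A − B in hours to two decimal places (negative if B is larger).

+1.55 h

A: H_s = arccos(−tan -12.4° · tan 11.4°) = 87.46°, so 2H_s/15 = 11.6613 h.
B: H_s = arccos(−tan -58.0° · tan 8.7°) = 75.82°, so 2H_s/15 = 10.1093 h.
A − B = 11.6613 − 10.1093 = 1.5520 h.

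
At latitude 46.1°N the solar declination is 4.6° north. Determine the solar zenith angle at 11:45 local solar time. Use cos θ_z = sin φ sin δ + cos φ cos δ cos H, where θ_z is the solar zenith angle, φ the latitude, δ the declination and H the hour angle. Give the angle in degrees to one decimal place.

41.6°

Hour angle H = 15° × (11.75 − 12) = -3.75°.
cos θ_z = sin(46.1°) sin(4.6°) + cos(46.1°) cos(4.6°) cos(-3.75°) = 0.0578 + 0.6897 = 0.7475.
θ_z = arccos(0.7475) = 41.63°.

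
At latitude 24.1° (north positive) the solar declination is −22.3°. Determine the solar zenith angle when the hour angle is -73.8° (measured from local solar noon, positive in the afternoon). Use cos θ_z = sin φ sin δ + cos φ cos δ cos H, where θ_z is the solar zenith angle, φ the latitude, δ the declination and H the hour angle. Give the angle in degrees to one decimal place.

cos θ_z = sin φ sin δ + cos φ cos δ cos H = (0.4083)(-0.3795) + (0.9128)(0.9252)(0.2790) = 0.0807.
θ_z = arccos(0.0807) = 85.37°.

85.4°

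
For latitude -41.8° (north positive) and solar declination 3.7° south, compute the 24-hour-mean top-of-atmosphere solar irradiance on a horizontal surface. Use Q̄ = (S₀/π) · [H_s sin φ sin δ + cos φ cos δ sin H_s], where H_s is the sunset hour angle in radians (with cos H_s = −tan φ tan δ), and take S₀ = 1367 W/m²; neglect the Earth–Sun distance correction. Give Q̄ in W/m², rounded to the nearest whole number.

354 W/m²

The sunset hour angle satisfies cos H_s = −tan φ tan δ = -0.0578, giving H_s = 93.31°. In radians, H_s = 1.6286.
H_s sin φ sin δ = 1.6286 × -0.6665 × -0.0645 = 0.0700.
cos φ cos δ sin H_s = 0.7455 × 0.9979 × 0.9983 = 0.7427.
Q̄ = (1367/π) × (0.0700 + 0.7427) = 435.13 × 0.8127 = 353.63 W/m².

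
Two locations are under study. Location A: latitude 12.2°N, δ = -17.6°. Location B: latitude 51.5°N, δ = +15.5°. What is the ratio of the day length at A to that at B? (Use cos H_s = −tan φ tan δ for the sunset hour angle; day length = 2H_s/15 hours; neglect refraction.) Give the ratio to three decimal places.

0.780

A: H_s = arccos(−tan 12.2° · tan -17.6°) = 86.07°, so 2H_s/15 = 11.4760 h.
B: H_s = arccos(−tan 51.5° · tan 15.5°) = 110.40°, so 2H_s/15 = 14.7200 h.
Ratio A/B = 11.4760 / 14.7200 = 0.7796.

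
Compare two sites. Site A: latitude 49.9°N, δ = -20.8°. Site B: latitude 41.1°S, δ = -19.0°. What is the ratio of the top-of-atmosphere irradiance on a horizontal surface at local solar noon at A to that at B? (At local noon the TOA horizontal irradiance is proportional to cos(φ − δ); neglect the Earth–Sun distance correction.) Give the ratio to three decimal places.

0.357

A: cos θ_z = cos(49.9° − (-20.8°)) = 0.3305.
B: cos θ_z = cos(-41.1° − (-19.0°)) = 0.9265.
Ratio A/B = 0.3305 / 0.9265 = 0.3567.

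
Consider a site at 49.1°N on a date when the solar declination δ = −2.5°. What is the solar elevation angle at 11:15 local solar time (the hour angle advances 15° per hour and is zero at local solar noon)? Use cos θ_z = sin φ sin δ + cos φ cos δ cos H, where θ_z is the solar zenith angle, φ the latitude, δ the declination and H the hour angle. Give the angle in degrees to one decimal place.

Hour angle H = 15° × (11.25 − 12) = -11.25°.
With φ = 49.1°, δ = -2.5°, H = -11.25°: sin φ sin δ = -0.0330, cos φ cos δ cos H = 0.6415, so cos θ_z = 0.6085.
θ_z = arccos(0.6085) = 52.52°, so the elevation is 90° − 52.52° = 37.48°.

37.5°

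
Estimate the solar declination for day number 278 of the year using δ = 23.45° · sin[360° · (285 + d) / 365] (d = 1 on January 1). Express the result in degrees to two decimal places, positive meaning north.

360 × (285 + 278) / 365 = 555.288°; sin(555.288°) = -0.2637.
δ = 23.45 × -0.2637 = -6.184° ≈ -6.18°.

-6.18°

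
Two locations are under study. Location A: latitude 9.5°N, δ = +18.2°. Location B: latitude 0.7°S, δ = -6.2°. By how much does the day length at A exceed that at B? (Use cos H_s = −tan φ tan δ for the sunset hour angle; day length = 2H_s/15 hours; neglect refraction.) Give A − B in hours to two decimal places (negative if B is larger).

A: H_s = arccos(−tan 9.5° · tan 18.2°) = 93.15°, so 2H_s/15 = 12.4200 h.
B: H_s = arccos(−tan -0.7° · tan -6.2°) = 90.08°, so 2H_s/15 = 12.0107 h.
A − B = 12.4200 − 12.0107 = 0.4093 h.

+0.41 h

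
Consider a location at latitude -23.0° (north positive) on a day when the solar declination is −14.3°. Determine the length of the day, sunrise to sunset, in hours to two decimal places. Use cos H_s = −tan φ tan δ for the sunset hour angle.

The sunset hour angle satisfies cos H_s = −tan φ tan δ = -0.1082, giving H_s = 96.21°.
Day length = 2 H_s / 15° h⁻¹ = 192.42° / 15 = 12.828 h.

12.83 hours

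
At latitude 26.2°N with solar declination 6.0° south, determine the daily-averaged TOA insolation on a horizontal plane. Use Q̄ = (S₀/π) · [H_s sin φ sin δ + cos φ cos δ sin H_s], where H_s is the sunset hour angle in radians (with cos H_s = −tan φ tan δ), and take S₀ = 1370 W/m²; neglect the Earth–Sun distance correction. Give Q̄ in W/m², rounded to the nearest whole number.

358 W/m²

−tan φ tan δ = −(0.4921)(-0.1051) = 0.0517; H_s = arccos(0.0517) = 87.04°. In radians, H_s = 1.5191.
H_s sin φ sin δ = 1.5191 × 0.4415 × -0.1045 = -0.0701.
cos φ cos δ sin H_s = 0.8973 × 0.9945 × 0.9987 = 0.8912.
Q̄ = (1370/π) × (-0.0701 + 0.8912) = 436.08 × 0.8211 = 358.07 W/m².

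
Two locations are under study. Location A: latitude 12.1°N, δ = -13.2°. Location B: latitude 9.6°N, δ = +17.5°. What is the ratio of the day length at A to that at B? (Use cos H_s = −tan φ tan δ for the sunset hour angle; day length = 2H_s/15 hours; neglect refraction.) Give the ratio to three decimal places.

A: H_s = arccos(−tan 12.1° · tan -13.2°) = 87.12°, so 2H_s/15 = 11.6160 h.
B: H_s = arccos(−tan 9.6° · tan 17.5°) = 93.06°, so 2H_s/15 = 12.4080 h.
Ratio A/B = 11.6160 / 12.4080 = 0.9362.

0.936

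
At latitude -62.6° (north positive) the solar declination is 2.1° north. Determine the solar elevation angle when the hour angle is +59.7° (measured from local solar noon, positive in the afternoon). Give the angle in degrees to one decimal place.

cos θ_z = sin φ sin δ + cos φ cos δ cos H = (-0.8878)(0.0366) + (0.4602)(0.9993)(0.5045) = 0.1995.
θ_z = arccos(0.1995) = 78.49°, so the elevation is 90° − 78.49° = 11.51°.

11.5°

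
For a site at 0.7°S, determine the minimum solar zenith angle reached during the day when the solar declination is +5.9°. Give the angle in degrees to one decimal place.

6.6°

At local solar noon the hour angle is zero, so the zenith angle is |φ − δ| = |-0.7° − (5.9°)| = 6.6°.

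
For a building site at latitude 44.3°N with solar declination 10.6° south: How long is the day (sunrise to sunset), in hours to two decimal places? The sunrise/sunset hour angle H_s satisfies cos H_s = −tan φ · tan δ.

cos H_s = −tan(44.3°) · tan(-10.6°) = 0.1826, so H_s = arccos(0.1826) = 79.48°.
Day length = 2 H_s / 15° h⁻¹ = 158.96° / 15 = 10.597 h.

10.60 hours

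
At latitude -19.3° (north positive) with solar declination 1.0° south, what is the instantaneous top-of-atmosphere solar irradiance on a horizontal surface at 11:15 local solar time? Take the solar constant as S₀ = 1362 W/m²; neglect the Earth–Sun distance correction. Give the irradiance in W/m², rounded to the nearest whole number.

1268 W/m²

Hour angle H = 15° × (11.25 − 12) = -11.25°.
cos θ_z = sin(-19.3°) sin(-1.0°) + cos(-19.3°) cos(-1.0°) cos(-11.25°) = 0.0058 + 0.9255 = 0.9313.
Top-of-atmosphere irradiance = S₀ cos θ_z = 1362 × 0.9313 = 1268.43 W/m².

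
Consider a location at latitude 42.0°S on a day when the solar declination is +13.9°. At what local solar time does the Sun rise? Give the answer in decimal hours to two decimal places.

−tan φ tan δ = −(-0.9004)(0.2475) = 0.2228; H_s = arccos(0.2228) = 77.13°.
Sunrise is at 12 − H_s/15 = 12 − 5.142 = 6.858 h local solar time.

6.86 h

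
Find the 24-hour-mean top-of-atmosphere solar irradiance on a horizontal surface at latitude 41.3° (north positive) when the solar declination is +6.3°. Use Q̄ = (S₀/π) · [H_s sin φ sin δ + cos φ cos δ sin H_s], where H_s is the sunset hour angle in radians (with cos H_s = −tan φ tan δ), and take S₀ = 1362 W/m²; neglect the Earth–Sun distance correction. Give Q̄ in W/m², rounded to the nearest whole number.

The sunset hour angle satisfies cos H_s = −tan φ tan δ = -0.0970, giving H_s = 95.57°. In radians, H_s = 1.6680.
H_s sin φ sin δ = 1.6680 × 0.6600 × 0.1097 = 0.1208.
cos φ cos δ sin H_s = 0.7513 × 0.9940 × 0.9953 = 0.7433.
Q̄ = (1362/π) × (0.1208 + 0.7433) = 433.54 × 0.8641 = 374.62 W/m².

375 W/m²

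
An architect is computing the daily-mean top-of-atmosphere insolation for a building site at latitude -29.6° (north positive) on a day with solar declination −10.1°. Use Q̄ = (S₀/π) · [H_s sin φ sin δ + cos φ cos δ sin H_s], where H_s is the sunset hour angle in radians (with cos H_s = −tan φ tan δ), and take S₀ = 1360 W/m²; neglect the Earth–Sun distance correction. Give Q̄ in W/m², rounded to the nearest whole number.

431 W/m²

The sunset hour angle satisfies cos H_s = −tan φ tan δ = -0.1012, giving H_s = 95.81°. In radians, H_s = 1.6722.
H_s sin φ sin δ = 1.6722 × -0.4939 × -0.1754 = 0.1449.
cos φ cos δ sin H_s = 0.8695 × 0.9845 × 0.9949 = 0.8517.
Q̄ = (1360/π) × (0.1449 + 0.8517) = 432.90 × 0.9966 = 431.43 W/m².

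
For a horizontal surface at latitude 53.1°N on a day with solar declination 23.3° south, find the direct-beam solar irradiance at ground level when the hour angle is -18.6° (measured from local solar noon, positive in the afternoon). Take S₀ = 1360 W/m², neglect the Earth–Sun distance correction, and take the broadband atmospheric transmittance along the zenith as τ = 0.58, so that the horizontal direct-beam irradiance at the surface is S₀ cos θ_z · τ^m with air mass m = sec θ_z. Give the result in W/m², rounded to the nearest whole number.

With φ = 53.1°, δ = -23.3°, H = -18.60°: sin φ sin δ = -0.3163, cos φ cos δ cos H = 0.5227, so cos θ_z = 0.2064.
Air mass m = 1/cos θ_z = 1/0.2064 = 4.845; τ^m = 0.58^4.845 = 0.0714.
Surface direct beam = 1360 × 0.2064 × 0.0714 = 20.04 W/m².

20 W/m²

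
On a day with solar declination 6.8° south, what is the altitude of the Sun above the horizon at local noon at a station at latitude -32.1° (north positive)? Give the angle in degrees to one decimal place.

64.7°

At local solar noon the hour angle is zero, so the elevation is 90° − |φ − δ| = 90° − |-32.1° − (-6.8°)| = 90° − 25.3° = 64.7°.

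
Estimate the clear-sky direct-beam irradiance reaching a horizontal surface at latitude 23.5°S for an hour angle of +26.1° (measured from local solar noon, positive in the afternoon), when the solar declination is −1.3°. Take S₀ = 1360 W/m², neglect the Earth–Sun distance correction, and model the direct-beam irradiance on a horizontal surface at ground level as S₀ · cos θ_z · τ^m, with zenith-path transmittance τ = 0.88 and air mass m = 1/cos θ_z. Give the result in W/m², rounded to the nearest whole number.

971 W/m²

cos θ_z = sin φ sin δ + cos φ cos δ cos H = (-0.3987)(-0.0227) + (0.9171)(0.9997)(0.8980) = 0.8324.
Air mass m = 1/cos θ_z = 1/0.8324 = 1.201; τ^m = 0.88^1.201 = 0.8577.
Surface direct beam = 1360 × 0.8324 × 0.8577 = 970.97 W/m².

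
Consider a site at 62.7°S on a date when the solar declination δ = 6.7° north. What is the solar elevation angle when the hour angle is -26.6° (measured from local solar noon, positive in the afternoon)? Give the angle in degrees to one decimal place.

cos θ_z = sin(-62.7°) sin(6.7°) + cos(-62.7°) cos(6.7°) cos(-26.60°) = -0.1037 + 0.4073 = 0.3036.
θ_z = arccos(0.3036) = 72.33°, so the elevation is 90° − 72.33° = 17.67°.

17.7°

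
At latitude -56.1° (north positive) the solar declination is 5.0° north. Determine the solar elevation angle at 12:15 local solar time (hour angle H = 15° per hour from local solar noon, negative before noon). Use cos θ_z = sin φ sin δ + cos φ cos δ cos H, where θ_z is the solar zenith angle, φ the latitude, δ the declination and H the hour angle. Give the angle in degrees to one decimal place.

Hour angle H = 15° × (12.25 − 12) = 3.75°.
With φ = -56.1°, δ = 5.0°, H = 3.75°: sin φ sin δ = -0.0723, cos φ cos δ cos H = 0.5544, so cos θ_z = 0.4821.
θ_z = arccos(0.4821) = 61.18°, so the elevation is 90° − 61.18° = 28.82°.

28.8°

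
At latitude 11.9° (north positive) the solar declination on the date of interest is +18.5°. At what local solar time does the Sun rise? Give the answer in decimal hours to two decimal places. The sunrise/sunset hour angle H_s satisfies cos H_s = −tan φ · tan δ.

−tan φ tan δ = −(0.2107)(0.3346) = -0.0705; H_s = arccos(-0.0705) = 94.04°.
Sunrise is at 12 − H_s/15 = 12 − 6.269 = 5.731 h local solar time.

5.73 h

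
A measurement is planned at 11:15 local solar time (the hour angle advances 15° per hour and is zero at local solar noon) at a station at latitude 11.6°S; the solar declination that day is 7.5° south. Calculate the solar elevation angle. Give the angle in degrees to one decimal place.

78.2°

Hour angle H = 15° × (11.25 − 12) = -11.25°.
cos θ_z = sin φ sin δ + cos φ cos δ cos H = (-0.2011)(-0.1305) + (0.9796)(0.9914)(0.9808) = 0.9788.
θ_z = arccos(0.9788) = 11.82°, so the elevation is 90° − 11.82° = 78.18°.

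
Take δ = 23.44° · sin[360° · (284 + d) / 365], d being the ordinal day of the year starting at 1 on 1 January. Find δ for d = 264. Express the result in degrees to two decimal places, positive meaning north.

-0.20°

360 × (284 + 264) / 365 = 540.493°; sin(540.493°) = -0.0086.
δ = 23.44 × -0.0086 = -0.202° ≈ -0.20°.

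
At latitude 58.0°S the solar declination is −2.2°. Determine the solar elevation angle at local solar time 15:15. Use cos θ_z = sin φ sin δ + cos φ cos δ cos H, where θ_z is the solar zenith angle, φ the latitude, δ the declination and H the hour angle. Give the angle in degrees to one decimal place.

Hour angle H = 15° × (15.25 − 12) = 48.75°.
cos θ_z = sin φ sin δ + cos φ cos δ cos H = (-0.8480)(-0.0384) + (0.5299)(0.9993)(0.6593) = 0.3817.
θ_z = arccos(0.3817) = 67.56°, so the elevation is 90° − 67.56° = 22.44°.

22.4°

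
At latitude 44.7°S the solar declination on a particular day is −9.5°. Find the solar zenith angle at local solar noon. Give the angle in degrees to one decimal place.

35.2°

At local solar noon the hour angle is zero, so the zenith angle is |φ − δ| = |-44.7° − (-9.5°)| = 35.2°.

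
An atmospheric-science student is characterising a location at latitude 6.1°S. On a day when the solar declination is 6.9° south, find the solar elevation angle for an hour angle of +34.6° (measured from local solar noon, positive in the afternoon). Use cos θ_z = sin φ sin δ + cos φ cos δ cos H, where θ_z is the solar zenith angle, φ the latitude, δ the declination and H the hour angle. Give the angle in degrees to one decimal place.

55.6°

cos θ_z = sin(-6.1°) sin(-6.9°) + cos(-6.1°) cos(-6.9°) cos(34.60°) = 0.0128 + 0.8125 = 0.8253.
θ_z = arccos(0.8253) = 34.38°, so the elevation is 90° − 34.38° = 55.62°.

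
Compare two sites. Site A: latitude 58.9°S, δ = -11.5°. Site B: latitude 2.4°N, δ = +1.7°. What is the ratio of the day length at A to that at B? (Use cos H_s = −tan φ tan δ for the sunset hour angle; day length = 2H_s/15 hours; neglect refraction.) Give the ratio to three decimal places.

1.218

A: H_s = arccos(−tan -58.9° · tan -11.5°) = 109.71°, so 2H_s/15 = 14.6280 h.
B: H_s = arccos(−tan 2.4° · tan 1.7°) = 90.07°, so 2H_s/15 = 12.0093 h.
Ratio A/B = 14.6280 / 12.0093 = 1.2181.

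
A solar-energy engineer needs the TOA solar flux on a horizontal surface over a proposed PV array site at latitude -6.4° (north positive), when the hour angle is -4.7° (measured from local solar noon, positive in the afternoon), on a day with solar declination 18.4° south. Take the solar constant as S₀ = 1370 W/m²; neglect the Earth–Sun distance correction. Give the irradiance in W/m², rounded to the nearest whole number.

1336 W/m²

cos θ_z = sin φ sin δ + cos φ cos δ cos H = (-0.1115)(-0.3156) + (0.9938)(0.9489)(0.9966) = 0.9750.
Top-of-atmosphere irradiance = S₀ cos θ_z = 1370 × 0.9750 = 1335.75 W/m².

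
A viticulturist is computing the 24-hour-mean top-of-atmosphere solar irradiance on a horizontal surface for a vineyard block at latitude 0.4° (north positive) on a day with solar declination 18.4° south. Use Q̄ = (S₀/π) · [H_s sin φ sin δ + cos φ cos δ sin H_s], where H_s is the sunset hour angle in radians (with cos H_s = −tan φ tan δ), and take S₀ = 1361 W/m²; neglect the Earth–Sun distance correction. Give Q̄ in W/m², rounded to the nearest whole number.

−tan φ tan δ = −(0.0070)(-0.3327) = 0.0023; H_s = arccos(0.0023) = 89.87°. In radians, H_s = 1.5685.
H_s sin φ sin δ = 1.5685 × 0.0070 × -0.3156 = -0.0035.
cos φ cos δ sin H_s = 1.0000 × 0.9489 × 1.0000 = 0.9489.
Q̄ = (1361/π) × (-0.0035 + 0.9489) = 433.22 × 0.9454 = 409.57 W/m².

410 W/m²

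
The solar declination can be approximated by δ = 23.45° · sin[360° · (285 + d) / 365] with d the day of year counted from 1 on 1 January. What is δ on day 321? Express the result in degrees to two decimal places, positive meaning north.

360 × (285 + 321) / 365 = 597.699°; sin(597.699°) = -0.8453.
δ = 23.45 × -0.8453 = -19.822° ≈ -19.82°.

-19.82°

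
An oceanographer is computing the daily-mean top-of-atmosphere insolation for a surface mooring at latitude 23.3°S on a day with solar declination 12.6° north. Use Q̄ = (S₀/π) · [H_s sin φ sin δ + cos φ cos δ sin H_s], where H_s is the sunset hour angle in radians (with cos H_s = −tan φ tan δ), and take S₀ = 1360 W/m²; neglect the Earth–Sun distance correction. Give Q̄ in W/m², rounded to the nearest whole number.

cos H_s = −tan(-23.3°) · tan(12.6°) = 0.0963, so H_s = arccos(0.0963) = 84.47°. In radians, H_s = 1.4743.
H_s sin φ sin δ = 1.4743 × -0.3955 × 0.2181 = -0.1272.
cos φ cos δ sin H_s = 0.9184 × 0.9759 × 0.9953 = 0.8921.
Q̄ = (1360/π) × (-0.1272 + 0.8921) = 432.90 × 0.7649 = 331.13 W/m².

331 W/m²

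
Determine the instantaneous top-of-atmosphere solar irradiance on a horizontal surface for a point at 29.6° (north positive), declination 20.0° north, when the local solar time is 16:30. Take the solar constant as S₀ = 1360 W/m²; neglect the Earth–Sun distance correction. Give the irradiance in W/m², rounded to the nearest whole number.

Hour angle H = 15° × (16.5 − 12) = 67.50°.
With φ = 29.6°, δ = 20.0°, H = 67.50°: sin φ sin δ = 0.1689, cos φ cos δ cos H = 0.3127, so cos θ_z = 0.4816.
Top-of-atmosphere irradiance = S₀ cos θ_z = 1360 × 0.4816 = 654.98 W/m².

655 W/m²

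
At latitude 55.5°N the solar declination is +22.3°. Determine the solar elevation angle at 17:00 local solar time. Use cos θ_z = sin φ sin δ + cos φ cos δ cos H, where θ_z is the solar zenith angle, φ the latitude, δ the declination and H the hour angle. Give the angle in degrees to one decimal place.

26.6°

Hour angle H = 15° × (17 − 12) = 75.00°.
cos θ_z = sin φ sin δ + cos φ cos δ cos H = (0.8241)(0.3795) + (0.5664)(0.9252)(0.2588) = 0.4484.
θ_z = arccos(0.4484) = 63.36°, so the elevation is 90° − 63.36° = 26.64°.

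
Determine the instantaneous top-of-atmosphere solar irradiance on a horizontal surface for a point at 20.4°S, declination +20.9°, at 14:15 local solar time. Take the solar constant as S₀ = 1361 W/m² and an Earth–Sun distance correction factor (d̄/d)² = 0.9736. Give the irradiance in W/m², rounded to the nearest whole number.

Hour angle H = 15° × (14.25 − 12) = 33.75°.
cos θ_z = sin(-20.4°) sin(20.9°) + cos(-20.4°) cos(20.9°) cos(33.75°) = -0.1243 + 0.7280 = 0.6037.
Top-of-atmosphere irradiance = S₀ (d̄/d)² cos θ_z = 1361 × 0.9736 × 0.6037 = 799.94 W/m².

800 W/m²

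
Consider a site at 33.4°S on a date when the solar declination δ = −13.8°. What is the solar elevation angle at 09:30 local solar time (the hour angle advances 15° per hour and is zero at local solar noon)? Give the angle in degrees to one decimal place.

50.8°

Hour angle H = 15° × (9.5 − 12) = -37.50°.
With φ = -33.4°, δ = -13.8°, H = -37.50°: sin φ sin δ = 0.1313, cos φ cos δ cos H = 0.6432, so cos θ_z = 0.7745.
θ_z = arccos(0.7745) = 39.24°, so the elevation is 90° − 39.24° = 50.76°.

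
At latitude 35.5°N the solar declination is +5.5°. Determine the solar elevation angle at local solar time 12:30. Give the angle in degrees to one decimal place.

59.2°

Hour angle H = 15° × (12.5 − 12) = 7.50°.
cos θ_z = sin(35.5°) sin(5.5°) + cos(35.5°) cos(5.5°) cos(7.50°) = 0.0557 + 0.8034 = 0.8591.
θ_z = arccos(0.8591) = 30.78°, so the elevation is 90° − 30.78° = 59.22°.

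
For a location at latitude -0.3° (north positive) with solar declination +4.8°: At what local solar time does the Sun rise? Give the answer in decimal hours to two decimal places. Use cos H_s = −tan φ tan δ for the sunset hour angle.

6.00 h

The sunset hour angle satisfies cos H_s = −tan φ tan δ = 0.0004, giving H_s = 89.98°.
Sunrise is at 12 − H_s/15 = 12 − 5.999 = 6.001 h local solar time.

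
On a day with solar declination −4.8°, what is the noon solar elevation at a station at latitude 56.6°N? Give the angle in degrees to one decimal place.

At local solar noon the hour angle is zero, so the elevation is 90° − |φ − δ| = 90° − |56.6° − (-4.8°)| = 90° − 61.4° = 28.6°.

28.6°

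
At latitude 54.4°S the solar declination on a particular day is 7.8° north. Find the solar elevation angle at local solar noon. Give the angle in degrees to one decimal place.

27.8°

At local solar noon the hour angle is zero, so the elevation is 90° − |φ − δ| = 90° − |-54.4° − (7.8°)| = 90° − 62.2° = 27.8°.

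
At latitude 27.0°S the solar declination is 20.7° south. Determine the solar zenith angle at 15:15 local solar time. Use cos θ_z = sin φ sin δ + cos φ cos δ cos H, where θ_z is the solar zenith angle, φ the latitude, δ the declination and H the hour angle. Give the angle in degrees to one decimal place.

44.8°

Hour angle H = 15° × (15.25 − 12) = 48.75°.
With φ = -27.0°, δ = -20.7°, H = 48.75°: sin φ sin δ = 0.1605, cos φ cos δ cos H = 0.5496, so cos θ_z = 0.7101.
θ_z = arccos(0.7101) = 44.76°.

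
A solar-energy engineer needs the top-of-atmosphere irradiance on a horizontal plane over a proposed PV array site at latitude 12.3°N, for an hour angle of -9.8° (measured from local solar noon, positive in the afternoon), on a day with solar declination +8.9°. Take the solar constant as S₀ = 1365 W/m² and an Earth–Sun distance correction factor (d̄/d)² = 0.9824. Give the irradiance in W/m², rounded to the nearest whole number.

With φ = 12.3°, δ = 8.9°, H = -9.80°: sin φ sin δ = 0.0330, cos φ cos δ cos H = 0.9512, so cos θ_z = 0.9842.
Top-of-atmosphere irradiance = S₀ (d̄/d)² cos θ_z = 1365 × 0.9824 × 0.9842 = 1319.79 W/m².

1320 W/m²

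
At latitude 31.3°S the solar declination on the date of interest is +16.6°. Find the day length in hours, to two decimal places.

−tan φ tan δ = −(-0.6080)(0.2981) = 0.1812; H_s = arccos(0.1812) = 79.56°.
Day length = 2 H_s / 15° h⁻¹ = 159.12° / 15 = 10.608 h.

10.61 hours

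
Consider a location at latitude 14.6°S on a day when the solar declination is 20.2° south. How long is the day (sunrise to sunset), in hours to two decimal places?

cos H_s = −tan(-14.6°) · tan(-20.2°) = -0.0958, so H_s = arccos(-0.0958) = 95.50°.
Day length = 2 H_s / 15° h⁻¹ = 191.00° / 15 = 12.733 h.

12.73 hours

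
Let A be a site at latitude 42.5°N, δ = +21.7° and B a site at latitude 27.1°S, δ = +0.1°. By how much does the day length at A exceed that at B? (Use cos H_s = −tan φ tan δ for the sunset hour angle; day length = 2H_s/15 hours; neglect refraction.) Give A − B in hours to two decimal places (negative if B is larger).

+2.86 h

A: H_s = arccos(−tan 42.5° · tan 21.7°) = 111.39°, so 2H_s/15 = 14.8520 h.
B: H_s = arccos(−tan -27.1° · tan 0.1°) = 89.95°, so 2H_s/15 = 11.9933 h.
A − B = 14.8520 − 11.9933 = 2.8587 h.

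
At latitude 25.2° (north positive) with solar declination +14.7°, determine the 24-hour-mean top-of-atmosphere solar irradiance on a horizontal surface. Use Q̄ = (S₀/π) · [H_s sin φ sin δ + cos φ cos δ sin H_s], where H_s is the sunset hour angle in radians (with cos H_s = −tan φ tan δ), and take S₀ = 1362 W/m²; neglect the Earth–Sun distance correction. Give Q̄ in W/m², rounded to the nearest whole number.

456 W/m²

−tan φ tan δ = −(0.4706)(0.2623) = -0.1234; H_s = arccos(-0.1234) = 97.09°. In radians, H_s = 1.6945.
H_s sin φ sin δ = 1.6945 × 0.4258 × 0.2538 = 0.1831.
cos φ cos δ sin H_s = 0.9048 × 0.9673 × 0.9924 = 0.8686.
Q̄ = (1362/π) × (0.1831 + 0.8686) = 433.54 × 1.0517 = 455.95 W/m².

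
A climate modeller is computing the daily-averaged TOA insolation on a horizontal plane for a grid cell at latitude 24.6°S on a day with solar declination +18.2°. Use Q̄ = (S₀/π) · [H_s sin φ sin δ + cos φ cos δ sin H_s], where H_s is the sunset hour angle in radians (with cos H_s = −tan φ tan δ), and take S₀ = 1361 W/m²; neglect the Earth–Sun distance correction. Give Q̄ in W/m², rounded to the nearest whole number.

290 W/m²

−tan φ tan δ = −(-0.4578)(0.3288) = 0.1505; H_s = arccos(0.1505) = 81.34°. In radians, H_s = 1.4197.
H_s sin φ sin δ = 1.4197 × -0.4163 × 0.3123 = -0.1846.
cos φ cos δ sin H_s = 0.9092 × 0.9500 × 0.9886 = 0.8539.
Q̄ = (1361/π) × (-0.1846 + 0.8539) = 433.22 × 0.6693 = 289.95 W/m².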